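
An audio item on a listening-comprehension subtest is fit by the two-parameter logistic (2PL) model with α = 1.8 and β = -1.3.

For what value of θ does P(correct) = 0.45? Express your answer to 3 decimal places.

-1.411

P(θ) = 1 / (1 + exp(−α(θ − β)))
logit = ln(0.4500/0.5500) = -0.2007
θ = β + logit/(α) = -1.3 + (-0.2007)/1.8000 = -1.4115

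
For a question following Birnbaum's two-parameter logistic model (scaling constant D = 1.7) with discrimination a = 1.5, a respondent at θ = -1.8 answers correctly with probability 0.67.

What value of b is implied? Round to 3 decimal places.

P(θ) = 1 / (1 + exp(−D·a(θ − b)))
logit(0.67) = ln(0.67/0.33) = 0.7082
b = θ − logit/(1.7·a) = -1.8 − 0.7082/2.5500 = -2.0777

-2.078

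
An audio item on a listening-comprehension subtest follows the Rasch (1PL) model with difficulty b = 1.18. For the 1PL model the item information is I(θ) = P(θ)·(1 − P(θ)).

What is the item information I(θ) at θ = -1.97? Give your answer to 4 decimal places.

0.0394

P = 1/(1+e^{3.1500}) = 0.0411
P(1−P) = 0.0411 × 0.9589 = 0.0394
I = P(1−P) = 0.03940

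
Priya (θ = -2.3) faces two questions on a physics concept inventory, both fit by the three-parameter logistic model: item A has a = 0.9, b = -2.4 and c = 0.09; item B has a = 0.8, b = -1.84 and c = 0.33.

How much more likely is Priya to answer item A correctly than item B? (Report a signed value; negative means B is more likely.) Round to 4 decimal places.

-0.0386

P(θ) = c + (1 − c) · 1 / (1 + exp(−a(θ − b)))
P_A = 0.5655
P_B = 0.6040
P_A − P_B = -0.0386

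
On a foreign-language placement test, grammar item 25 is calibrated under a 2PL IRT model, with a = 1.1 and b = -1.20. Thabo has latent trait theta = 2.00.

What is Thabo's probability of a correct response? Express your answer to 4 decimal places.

P(theta) = 1 / (1 + exp(−a(theta − b)))
Exponent: 1.1 × (2.00 − (-1.20)) = 3.5200
1/(1 + e^{-3.5200}) = 0.9713

0.9713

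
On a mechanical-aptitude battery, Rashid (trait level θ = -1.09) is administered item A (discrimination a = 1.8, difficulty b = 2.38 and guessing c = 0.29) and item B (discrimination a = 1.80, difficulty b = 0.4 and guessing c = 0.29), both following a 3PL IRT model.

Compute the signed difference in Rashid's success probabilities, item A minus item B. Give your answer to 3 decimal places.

P(θ) = c + (1 − c) · 1 / (1 + exp(−a(θ − b)))
P_A = 0.2914
P_B = 0.3355
P_A − P_B = -0.0441

-0.044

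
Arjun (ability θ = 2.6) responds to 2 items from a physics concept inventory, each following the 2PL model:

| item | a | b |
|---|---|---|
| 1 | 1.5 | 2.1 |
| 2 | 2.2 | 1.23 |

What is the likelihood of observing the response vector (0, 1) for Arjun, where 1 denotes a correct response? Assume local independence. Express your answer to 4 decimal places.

0.3058

P(θ) = 1 / (1 + exp(−a(θ − b)))
P_1 = 1/(1+e^{-0.7500}) = 0.6792
P_2 = 1/(1+e^{-3.0140}) = 0.9532
L = (1−P_1) × P_2 = 0.3208 × 0.9532 = 0.30581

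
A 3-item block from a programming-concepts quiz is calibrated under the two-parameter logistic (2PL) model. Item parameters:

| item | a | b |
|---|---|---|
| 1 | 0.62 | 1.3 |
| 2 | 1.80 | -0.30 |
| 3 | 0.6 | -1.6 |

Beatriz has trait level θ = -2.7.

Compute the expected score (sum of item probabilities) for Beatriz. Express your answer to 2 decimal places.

0.43

P(θ) = 1 / (1 + exp(−a(θ − b)))
P_1 = 1/(1+e^{2.4800}) = 0.0773
P_2 = 1/(1+e^{4.3200}) = 0.0131
P_3 = 1/(1+e^{0.6600}) = 0.3407
E[score] = 0.0773 + 0.0131 + 0.3407 = 0.4311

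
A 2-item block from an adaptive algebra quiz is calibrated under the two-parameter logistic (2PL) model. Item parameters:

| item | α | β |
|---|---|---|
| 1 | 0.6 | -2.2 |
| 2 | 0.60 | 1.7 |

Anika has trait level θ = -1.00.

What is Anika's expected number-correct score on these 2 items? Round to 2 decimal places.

0.84

P(θ) = 1 / (1 + exp(−α(θ − β)))
P_1 = 1/(1+e^{-0.7200}) = 0.6726
P_2 = 1/(1+e^{1.6200}) = 0.1652
E[score] = 0.6726 + 0.1652 = 0.8378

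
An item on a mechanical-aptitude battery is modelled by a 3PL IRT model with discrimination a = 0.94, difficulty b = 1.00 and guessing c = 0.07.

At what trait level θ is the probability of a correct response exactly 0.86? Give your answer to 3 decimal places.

P(θ) = c + (1 − c) · 1 / (1 + exp(−a(θ − b)))
Remove guessing floor: (0.86 − 0.07)/(1 − 0.07) = 0.8495
logit = ln(0.8495/0.1505) = 1.7304
θ = b + logit/(a) = 1.00 + 1.7304/0.9400 = 2.8408

2.841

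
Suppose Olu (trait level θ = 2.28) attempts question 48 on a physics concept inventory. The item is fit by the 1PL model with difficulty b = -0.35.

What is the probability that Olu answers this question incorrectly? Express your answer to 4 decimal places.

0.0672

P(θ) = 1 / (1 + exp(−(θ − b)))
Exponent: (2.28 − (-0.35)) = 2.6300
1/(1 + e^{-2.6300}) = 0.9328
P = 0.9328
P(incorrect) = 1 − 0.9328 = 0.0672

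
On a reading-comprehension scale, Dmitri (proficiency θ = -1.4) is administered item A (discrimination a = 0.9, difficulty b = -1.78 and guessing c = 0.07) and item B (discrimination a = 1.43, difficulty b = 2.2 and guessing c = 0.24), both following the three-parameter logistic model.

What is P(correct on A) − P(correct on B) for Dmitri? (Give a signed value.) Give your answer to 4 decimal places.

0.3694

P(θ) = c + (1 − c) · 1 / (1 + exp(−a(θ − b)))
P_A = 0.6137
P_B = 0.2444
P_A − P_B = 0.3694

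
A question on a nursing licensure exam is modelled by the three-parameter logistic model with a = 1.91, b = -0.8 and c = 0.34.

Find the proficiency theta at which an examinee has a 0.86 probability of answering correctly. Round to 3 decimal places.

P(theta) = c + (1 − c) · 1 / (1 + exp(−a(theta − b)))
Remove guessing floor: (0.86 − 0.34)/(1 − 0.34) = 0.7879
logit = ln(0.7879/0.2121) = 1.3122
theta = b + logit/(a) = -0.8 + 1.3122/1.9100 = -0.1130

-0.113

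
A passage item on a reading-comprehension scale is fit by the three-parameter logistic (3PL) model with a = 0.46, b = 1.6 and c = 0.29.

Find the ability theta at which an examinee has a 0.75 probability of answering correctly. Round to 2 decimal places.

2.93

P(theta) = c + (1 − c) · 1 / (1 + exp(−a(theta − b)))
Remove guessing floor: (0.75 − 0.29)/(1 − 0.29) = 0.6479
logit = ln(0.6479/0.3521) = 0.6098
theta = b + logit/(a) = 1.6 + 0.6098/0.4600 = 2.9256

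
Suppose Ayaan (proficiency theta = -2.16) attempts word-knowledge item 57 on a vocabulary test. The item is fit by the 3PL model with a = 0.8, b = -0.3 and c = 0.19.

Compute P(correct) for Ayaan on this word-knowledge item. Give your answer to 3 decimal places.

0.339

P(theta) = c + (1 − c) · 1 / (1 + exp(−a(theta − b)))
Exponent: 0.8 × (-2.16 − (-0.3)) = -1.4880
1/(1 + e^{1.4880}) = 0.1842
P = 0.19 + 0.81 × 0.1842 = 0.3392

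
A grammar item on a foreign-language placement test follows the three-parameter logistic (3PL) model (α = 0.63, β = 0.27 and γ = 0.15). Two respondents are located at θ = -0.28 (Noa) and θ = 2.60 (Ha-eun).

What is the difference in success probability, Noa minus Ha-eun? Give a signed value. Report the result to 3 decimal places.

-0.339

P(θ) = γ + (1 − γ) · 1 / (1 + exp(−α(θ − β)))
P(Noa) = 0.5021  [exponent -0.3465]
P(Ha-eun) = 0.8408  [exponent 1.4679]
Difference = 0.5021 − 0.8408 = -0.3387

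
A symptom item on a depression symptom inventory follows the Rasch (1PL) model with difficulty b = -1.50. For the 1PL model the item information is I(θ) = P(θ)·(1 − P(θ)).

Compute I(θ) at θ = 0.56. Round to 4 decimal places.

0.1003

P = 1/(1+e^{-2.0600}) = 0.8870
P(1−P) = 0.8870 × 0.1130 = 0.1003
I = P(1−P) = 0.10027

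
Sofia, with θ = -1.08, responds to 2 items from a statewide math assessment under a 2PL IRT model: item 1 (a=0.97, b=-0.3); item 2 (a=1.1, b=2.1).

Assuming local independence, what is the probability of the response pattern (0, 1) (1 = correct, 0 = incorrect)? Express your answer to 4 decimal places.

P(θ) = 1 / (1 + exp(−a(θ − b)))
P_1 = 1/(1+e^{0.7566}) = 0.3194
P_2 = 1/(1+e^{3.4980}) = 0.0294
L = (1−P_1) × P_2 = 0.6806 × 0.0294 = 0.01999

0.0200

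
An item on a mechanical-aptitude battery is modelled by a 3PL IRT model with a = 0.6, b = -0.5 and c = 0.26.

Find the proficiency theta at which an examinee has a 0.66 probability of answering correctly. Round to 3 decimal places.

-0.229

P(theta) = c + (1 − c) · 1 / (1 + exp(−a(theta − b)))
Remove guessing floor: (0.66 − 0.26)/(1 − 0.26) = 0.5405
logit = ln(0.5405/0.4595) = 0.1625
theta = b + logit/(a) = -0.5 + 0.1625/0.6000 = -0.2291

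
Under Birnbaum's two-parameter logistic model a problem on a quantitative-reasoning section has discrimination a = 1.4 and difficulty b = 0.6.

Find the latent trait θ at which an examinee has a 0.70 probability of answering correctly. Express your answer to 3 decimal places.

1.205

P(θ) = 1 / (1 + exp(−a(θ − b)))
logit = ln(0.7000/0.3000) = 0.8473
θ = b + logit/(a) = 0.6 + 0.8473/1.4000 = 1.2052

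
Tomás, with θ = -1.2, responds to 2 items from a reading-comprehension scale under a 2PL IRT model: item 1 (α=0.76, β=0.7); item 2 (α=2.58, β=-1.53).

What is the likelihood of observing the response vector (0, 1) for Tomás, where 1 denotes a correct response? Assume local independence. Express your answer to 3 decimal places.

0.567

P(θ) = 1 / (1 + exp(−α(θ − β)))
P_1 = 1/(1+e^{1.4440}) = 0.1909
P_2 = 1/(1+e^{-0.8514}) = 0.7009
L = (1−P_1) × P_2 = 0.8091 × 0.7009 = 0.56705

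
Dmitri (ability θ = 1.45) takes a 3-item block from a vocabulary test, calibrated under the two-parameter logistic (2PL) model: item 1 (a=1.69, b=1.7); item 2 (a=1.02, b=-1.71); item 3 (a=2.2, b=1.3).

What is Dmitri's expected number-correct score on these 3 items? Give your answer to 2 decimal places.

P(θ) = 1 / (1 + exp(−a(θ − b)))
P_1 = 1/(1+e^{0.4225}) = 0.3959
P_2 = 1/(1+e^{-3.2232}) = 0.9617
P_3 = 1/(1+e^{-0.3300}) = 0.5818
E[score] = 0.3959 + 0.9617 + 0.5818 = 1.9394

1.94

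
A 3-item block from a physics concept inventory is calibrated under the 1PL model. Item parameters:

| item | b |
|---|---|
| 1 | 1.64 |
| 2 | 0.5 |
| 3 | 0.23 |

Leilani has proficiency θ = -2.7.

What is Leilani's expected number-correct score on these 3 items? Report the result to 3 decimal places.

0.103

P(θ) = 1 / (1 + exp(−(θ − b)))
P_1 = 1/(1+e^{4.3400}) = 0.0129
P_2 = 1/(1+e^{3.2000}) = 0.0392
P_3 = 1/(1+e^{2.9300}) = 0.0507
E[score] = 0.0129 + 0.0392 + 0.0507 = 0.1027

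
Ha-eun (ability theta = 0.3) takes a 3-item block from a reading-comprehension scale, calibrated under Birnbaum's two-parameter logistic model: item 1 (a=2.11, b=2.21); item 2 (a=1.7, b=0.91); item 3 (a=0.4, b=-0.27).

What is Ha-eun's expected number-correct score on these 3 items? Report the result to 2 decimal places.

P(theta) = 1 / (1 + exp(−a(theta − b)))
P_1 = 1/(1+e^{4.0301}) = 0.0175
P_2 = 1/(1+e^{1.0370}) = 0.2617
P_3 = 1/(1+e^{-0.2280}) = 0.5568
E[score] = 0.0175 + 0.2617 + 0.5568 = 0.8359

0.84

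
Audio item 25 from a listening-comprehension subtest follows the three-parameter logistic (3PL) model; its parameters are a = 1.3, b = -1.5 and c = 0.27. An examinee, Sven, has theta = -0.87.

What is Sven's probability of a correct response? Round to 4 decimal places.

P(theta) = c + (1 − c) · 1 / (1 + exp(−a(theta − b)))
Exponent: 1.3 × (-0.87 − (-1.5)) = 0.8190
1/(1 + e^{-0.8190}) = 0.6940
P = 0.27 + 0.73 × 0.6940 = 0.7766

0.7766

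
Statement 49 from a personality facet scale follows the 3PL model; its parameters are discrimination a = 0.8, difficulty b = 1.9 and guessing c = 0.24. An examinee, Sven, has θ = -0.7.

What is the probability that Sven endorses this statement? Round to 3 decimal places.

P(θ) = c + (1 − c) · 1 / (1 + exp(−a(θ − b)))
Exponent: 0.8 × (-0.7 − 1.9) = -2.0800
1/(1 + e^{2.0800}) = 0.1111
P = 0.24 + 0.76 × 0.1111 = 0.3244

0.324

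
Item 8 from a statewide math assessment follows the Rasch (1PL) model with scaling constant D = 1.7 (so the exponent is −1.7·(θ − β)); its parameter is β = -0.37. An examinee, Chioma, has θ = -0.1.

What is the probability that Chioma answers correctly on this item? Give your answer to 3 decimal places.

P(θ) = 1 / (1 + exp(−D·(θ − β)))
Exponent: 1.7 × (-0.1 − (-0.37)) = 0.4590
1/(1 + e^{-0.4590}) = 0.6128
P = 0.6128

0.613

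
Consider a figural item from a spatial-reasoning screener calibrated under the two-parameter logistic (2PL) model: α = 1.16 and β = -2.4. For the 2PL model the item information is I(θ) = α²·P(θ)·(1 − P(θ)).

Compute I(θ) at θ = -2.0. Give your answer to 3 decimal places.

0.319

P = 1/(1+e^{-0.4640}) = 0.6140
P(1−P) = 0.6140 × 0.3860 = 0.2370
I = α² × P(1−P) = 1.16² × 0.2370 = 0.31892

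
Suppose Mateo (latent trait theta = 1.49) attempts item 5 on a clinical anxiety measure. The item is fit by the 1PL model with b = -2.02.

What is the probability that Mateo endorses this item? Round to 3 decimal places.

0.971

P(theta) = 1 / (1 + exp(−(theta − b)))
Exponent: (1.49 − (-2.02)) = 3.5100
1/(1 + e^{-3.5100}) = 0.9710
P = 0.9710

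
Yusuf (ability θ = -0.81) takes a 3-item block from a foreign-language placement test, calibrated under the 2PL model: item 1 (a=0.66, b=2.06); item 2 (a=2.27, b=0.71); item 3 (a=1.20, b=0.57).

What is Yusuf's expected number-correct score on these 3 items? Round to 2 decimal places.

0.32

P(θ) = 1 / (1 + exp(−a(θ − b)))
P_1 = 1/(1+e^{1.8942}) = 0.1308
P_2 = 1/(1+e^{3.4504}) = 0.0308
P_3 = 1/(1+e^{1.6560}) = 0.1603
E[score] = 0.1308 + 0.0308 + 0.1603 = 0.3218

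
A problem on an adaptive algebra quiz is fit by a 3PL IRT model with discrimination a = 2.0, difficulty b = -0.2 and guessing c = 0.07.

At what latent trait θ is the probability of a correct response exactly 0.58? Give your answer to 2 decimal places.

-0.10

P(θ) = c + (1 − c) · 1 / (1 + exp(−a(θ − b)))
Remove guessing floor: (0.58 − 0.07)/(1 − 0.07) = 0.5484
logit = ln(0.5484/0.4516) = 0.1942
θ = b + logit/(a) = -0.2 + 0.1942/2.0000 = -0.1029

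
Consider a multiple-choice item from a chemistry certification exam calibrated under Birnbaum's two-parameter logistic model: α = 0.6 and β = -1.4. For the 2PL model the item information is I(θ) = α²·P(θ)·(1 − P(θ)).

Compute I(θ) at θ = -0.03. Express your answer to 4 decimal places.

0.0764

P = 1/(1+e^{-0.8220}) = 0.6947
P(1−P) = 0.6947 × 0.3053 = 0.2121
I = α² × P(1−P) = 0.6² × 0.2121 = 0.07636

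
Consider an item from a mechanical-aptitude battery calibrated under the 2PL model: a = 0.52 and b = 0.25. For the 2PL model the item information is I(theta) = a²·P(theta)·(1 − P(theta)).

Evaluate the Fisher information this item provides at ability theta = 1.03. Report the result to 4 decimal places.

P = 1/(1+e^{-0.4056}) = 0.6000
P(1−P) = 0.6000 × 0.4000 = 0.2400
I = a² × P(1−P) = 0.52² × 0.2400 = 0.06489

0.0649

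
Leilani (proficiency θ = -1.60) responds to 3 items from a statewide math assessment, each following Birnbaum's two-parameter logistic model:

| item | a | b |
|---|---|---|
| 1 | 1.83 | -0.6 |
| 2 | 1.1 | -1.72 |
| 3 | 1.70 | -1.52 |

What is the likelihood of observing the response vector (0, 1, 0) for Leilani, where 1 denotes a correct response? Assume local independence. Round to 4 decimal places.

0.2452

P(θ) = 1 / (1 + exp(−a(θ − b)))
P_1 = 1/(1+e^{1.8300}) = 0.1382
P_2 = 1/(1+e^{-0.1320}) = 0.5330
P_3 = 1/(1+e^{0.1360}) = 0.4661
L = (1−P_1) × P_2 × (1−P_3) = 0.8618 × 0.5330 × 0.5339 = 0.24523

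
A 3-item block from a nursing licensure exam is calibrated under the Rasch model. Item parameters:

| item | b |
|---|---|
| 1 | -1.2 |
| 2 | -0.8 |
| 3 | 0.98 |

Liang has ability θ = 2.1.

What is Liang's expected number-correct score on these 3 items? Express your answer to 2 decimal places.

2.67

P(θ) = 1 / (1 + exp(−(θ − b)))
P_1 = 1/(1+e^{-3.3000}) = 0.9644
P_2 = 1/(1+e^{-2.9000}) = 0.9478
P_3 = 1/(1+e^{-1.1200}) = 0.7540
E[score] = 0.9644 + 0.9478 + 0.7540 = 2.6663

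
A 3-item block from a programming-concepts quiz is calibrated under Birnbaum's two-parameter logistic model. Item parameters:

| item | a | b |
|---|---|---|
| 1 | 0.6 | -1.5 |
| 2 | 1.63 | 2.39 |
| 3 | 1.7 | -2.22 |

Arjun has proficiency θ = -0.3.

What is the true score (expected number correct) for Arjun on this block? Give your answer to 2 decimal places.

1.65

P(θ) = 1 / (1 + exp(−a(θ − b)))
P_1 = 1/(1+e^{-0.7200}) = 0.6726
P_2 = 1/(1+e^{4.3847}) = 0.0123
P_3 = 1/(1+e^{-3.2640}) = 0.9632
E[score] = 0.6726 + 0.0123 + 0.9632 = 1.6481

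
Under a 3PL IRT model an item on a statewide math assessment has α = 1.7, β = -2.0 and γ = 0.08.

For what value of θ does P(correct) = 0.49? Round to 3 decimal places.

P(θ) = γ + (1 − γ) · 1 / (1 + exp(−α(θ − β)))
Remove guessing floor: (0.49 − 0.08)/(1 − 0.08) = 0.4457
logit = ln(0.4457/0.5543) = -0.2183
θ = β + logit/(α) = -2.0 + (-0.2183)/1.7000 = -2.1284

-2.128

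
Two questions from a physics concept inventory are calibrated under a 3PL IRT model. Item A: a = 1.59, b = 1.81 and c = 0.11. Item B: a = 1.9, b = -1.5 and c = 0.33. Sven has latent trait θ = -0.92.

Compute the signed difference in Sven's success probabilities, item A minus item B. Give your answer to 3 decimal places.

-0.711

P(θ) = c + (1 − c) · 1 / (1 + exp(−a(θ − b)))
P_A = 0.1214
P_B = 0.8329
P_A − P_B = -0.7115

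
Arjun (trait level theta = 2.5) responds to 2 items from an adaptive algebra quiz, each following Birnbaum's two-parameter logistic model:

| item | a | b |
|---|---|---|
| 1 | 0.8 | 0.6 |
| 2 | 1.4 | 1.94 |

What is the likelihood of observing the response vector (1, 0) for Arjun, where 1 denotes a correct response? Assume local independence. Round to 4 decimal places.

0.2572

P(theta) = 1 / (1 + exp(−a(theta − b)))
P_1 = 1/(1+e^{-1.5200}) = 0.8205
P_2 = 1/(1+e^{-0.7840}) = 0.6865
L = P_1 × (1−P_2) = 0.8205 × 0.3135 = 0.25720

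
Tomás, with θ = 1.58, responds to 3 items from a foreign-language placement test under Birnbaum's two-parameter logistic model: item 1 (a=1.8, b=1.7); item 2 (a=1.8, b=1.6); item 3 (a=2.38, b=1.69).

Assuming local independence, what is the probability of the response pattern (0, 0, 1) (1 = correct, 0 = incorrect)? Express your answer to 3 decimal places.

0.123

P(θ) = 1 / (1 + exp(−a(θ − b)))
P_1 = 1/(1+e^{0.2160}) = 0.4462
P_2 = 1/(1+e^{0.0360}) = 0.4910
P_3 = 1/(1+e^{0.2618}) = 0.4349
L = (1−P_1) × (1−P_2) × P_3 = 0.5538 × 0.5090 × 0.4349 = 0.12260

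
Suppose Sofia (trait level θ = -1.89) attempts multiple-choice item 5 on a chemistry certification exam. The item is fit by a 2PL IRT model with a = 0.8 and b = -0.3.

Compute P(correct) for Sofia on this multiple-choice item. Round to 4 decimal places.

P(θ) = 1 / (1 + exp(−a(θ − b)))
Exponent: 0.8 × (-1.89 − (-0.3)) = -1.2720
1/(1 + e^{1.2720}) = 0.2189

0.2189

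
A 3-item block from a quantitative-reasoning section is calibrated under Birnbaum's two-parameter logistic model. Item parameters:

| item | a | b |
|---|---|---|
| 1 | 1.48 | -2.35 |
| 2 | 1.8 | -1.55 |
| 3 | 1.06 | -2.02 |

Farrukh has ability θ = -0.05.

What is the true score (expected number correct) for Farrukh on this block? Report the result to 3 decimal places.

P(θ) = 1 / (1 + exp(−a(θ − b)))
P_1 = 1/(1+e^{-3.4040}) = 0.9678
P_2 = 1/(1+e^{-2.7000}) = 0.9370
P_3 = 1/(1+e^{-2.0882}) = 0.8898
E[score] = 0.9678 + 0.9370 + 0.8898 = 2.7946

2.795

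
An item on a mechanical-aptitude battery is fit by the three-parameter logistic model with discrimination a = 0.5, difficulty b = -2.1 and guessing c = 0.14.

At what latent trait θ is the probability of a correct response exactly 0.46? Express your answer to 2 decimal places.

-3.15

P(θ) = c + (1 − c) · 1 / (1 + exp(−a(θ − b)))
Remove guessing floor: (0.46 − 0.14)/(1 − 0.14) = 0.3721
logit = ln(0.3721/0.6279) = -0.5232
θ = b + logit/(a) = -2.1 + (-0.5232)/0.5000 = -3.1465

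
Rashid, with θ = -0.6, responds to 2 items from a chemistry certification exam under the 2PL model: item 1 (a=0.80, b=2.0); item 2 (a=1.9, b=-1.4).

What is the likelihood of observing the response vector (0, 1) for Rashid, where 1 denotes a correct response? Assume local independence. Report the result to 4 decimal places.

P(θ) = 1 / (1 + exp(−a(θ − b)))
P_1 = 1/(1+e^{2.0800}) = 0.1111
P_2 = 1/(1+e^{-1.5200}) = 0.8205
L = (1−P_1) × P_2 = 0.8889 × 0.8205 = 0.72941

0.7294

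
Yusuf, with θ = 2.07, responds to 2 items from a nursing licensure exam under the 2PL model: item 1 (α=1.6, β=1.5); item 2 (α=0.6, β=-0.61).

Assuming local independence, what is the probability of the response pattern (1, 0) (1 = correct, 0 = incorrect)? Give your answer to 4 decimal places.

P(θ) = 1 / (1 + exp(−α(θ − β)))
P_1 = 1/(1+e^{-0.9120}) = 0.7134
P_2 = 1/(1+e^{-1.6080}) = 0.8331
L = P_1 × (1−P_2) = 0.7134 × 0.1669 = 0.11904

0.1190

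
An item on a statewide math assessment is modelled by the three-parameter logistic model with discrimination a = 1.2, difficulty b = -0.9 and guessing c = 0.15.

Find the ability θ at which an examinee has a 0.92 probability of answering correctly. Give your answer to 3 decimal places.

P(θ) = c + (1 − c) · 1 / (1 + exp(−a(θ − b)))
Remove guessing floor: (0.92 − 0.15)/(1 − 0.15) = 0.9059
logit = ln(0.9059/0.0941) = 2.2644
θ = b + logit/(a) = -0.9 + 2.2644/1.2000 = 0.9870

0.987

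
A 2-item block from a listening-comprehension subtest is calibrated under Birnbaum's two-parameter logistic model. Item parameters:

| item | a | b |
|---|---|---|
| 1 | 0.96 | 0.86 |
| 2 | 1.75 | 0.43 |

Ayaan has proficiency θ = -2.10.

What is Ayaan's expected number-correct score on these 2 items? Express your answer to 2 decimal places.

0.07

P(θ) = 1 / (1 + exp(−a(θ − b)))
P_1 = 1/(1+e^{2.8416}) = 0.0551
P_2 = 1/(1+e^{4.4275}) = 0.0118
E[score] = 0.0551 + 0.0118 = 0.0669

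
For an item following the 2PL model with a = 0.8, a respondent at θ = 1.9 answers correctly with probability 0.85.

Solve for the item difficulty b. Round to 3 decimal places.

-0.268

P(θ) = 1 / (1 + exp(−a(θ − b)))
logit(0.85) = ln(0.85/0.15) = 1.7346
b = θ − logit/(a) = 1.9 − 1.7346/0.8000 = -0.2683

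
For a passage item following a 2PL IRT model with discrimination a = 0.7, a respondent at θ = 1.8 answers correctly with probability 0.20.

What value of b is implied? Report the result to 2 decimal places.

P(θ) = 1 / (1 + exp(−a(θ − b)))
logit(0.20) = ln(0.20/0.80) = -1.3863
b = θ − logit/(a) = 1.8 − (-1.3863)/0.7000 = 3.7804

3.78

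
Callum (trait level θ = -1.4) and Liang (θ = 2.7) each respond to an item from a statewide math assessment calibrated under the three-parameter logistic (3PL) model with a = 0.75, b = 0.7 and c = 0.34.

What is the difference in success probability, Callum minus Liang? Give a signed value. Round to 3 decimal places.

-0.426

P(θ) = c + (1 − c) · 1 / (1 + exp(−a(θ − b)))
P(Callum) = 0.4532  [exponent -1.5750]
P(Liang) = 0.8796  [exponent 1.5000]
Difference = 0.4532 − 0.8796 = -0.4264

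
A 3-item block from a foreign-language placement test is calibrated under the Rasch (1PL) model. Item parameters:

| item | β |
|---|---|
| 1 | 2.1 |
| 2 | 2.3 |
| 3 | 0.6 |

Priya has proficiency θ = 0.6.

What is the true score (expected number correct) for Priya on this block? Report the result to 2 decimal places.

0.84

P(θ) = 1 / (1 + exp(−(θ − β)))
P_1 = 1/(1+e^{1.5000}) = 0.1824
P_2 = 1/(1+e^{1.7000}) = 0.1545
P_3 = 1/(1+e^{0.0000}) = 0.5000
E[score] = 0.1824 + 0.1545 + 0.5000 = 0.8369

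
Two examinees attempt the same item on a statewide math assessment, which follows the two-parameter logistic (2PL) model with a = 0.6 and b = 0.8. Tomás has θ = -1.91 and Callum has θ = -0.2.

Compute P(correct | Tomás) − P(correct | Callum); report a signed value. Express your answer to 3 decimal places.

-0.190

P(θ) = 1 / (1 + exp(−a(θ − b)))
P(Tomás) = 0.1644  [exponent -1.6260]
P(Callum) = 0.3543  [exponent -0.6000]
Difference = 0.1644 − 0.3543 = -0.1900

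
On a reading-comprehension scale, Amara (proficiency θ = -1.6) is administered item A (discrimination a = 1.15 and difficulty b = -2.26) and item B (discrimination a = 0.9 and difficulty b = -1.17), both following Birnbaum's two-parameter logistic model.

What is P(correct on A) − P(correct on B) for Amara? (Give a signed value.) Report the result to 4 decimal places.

P(θ) = 1 / (1 + exp(−a(θ − b)))
P_A = 0.6811
P_B = 0.4044
P_A − P_B = 0.2767

0.2767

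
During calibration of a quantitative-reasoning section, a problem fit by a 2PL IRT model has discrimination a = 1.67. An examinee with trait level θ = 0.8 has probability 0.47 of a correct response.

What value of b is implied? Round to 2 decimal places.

P(θ) = 1 / (1 + exp(−a(θ − b)))
logit(0.47) = ln(0.47/0.53) = -0.1201
b = θ − logit/(a) = 0.8 − (-0.1201)/1.6700 = 0.8719

0.87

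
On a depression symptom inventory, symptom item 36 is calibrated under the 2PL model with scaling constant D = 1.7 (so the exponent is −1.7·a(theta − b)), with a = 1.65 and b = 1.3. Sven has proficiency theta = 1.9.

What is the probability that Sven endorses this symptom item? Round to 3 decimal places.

P(theta) = 1 / (1 + exp(−D·a(theta − b)))
Exponent: 1.7 × 1.65 × (1.9 − 1.3) = 1.6830
1/(1 + e^{-1.6830}) = 0.8433
P = 0.8433

0.843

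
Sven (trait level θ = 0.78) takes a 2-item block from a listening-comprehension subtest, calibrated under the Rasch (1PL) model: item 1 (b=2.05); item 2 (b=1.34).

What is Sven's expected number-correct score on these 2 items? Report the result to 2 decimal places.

0.58

P(θ) = 1 / (1 + exp(−(θ − b)))
P_1 = 1/(1+e^{1.2700}) = 0.2193
P_2 = 1/(1+e^{0.5600}) = 0.3635
E[score] = 0.2193 + 0.3635 = 0.5828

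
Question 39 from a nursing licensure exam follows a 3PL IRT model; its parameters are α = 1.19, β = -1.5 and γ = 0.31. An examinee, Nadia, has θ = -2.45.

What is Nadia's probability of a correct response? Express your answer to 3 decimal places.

0.478

P(θ) = γ + (1 − γ) · 1 / (1 + exp(−α(θ − β)))
Exponent: 1.19 × (-2.45 − (-1.5)) = -1.1305
1/(1 + e^{1.1305}) = 0.2441
P = 0.31 + 0.69 × 0.2441 = 0.4784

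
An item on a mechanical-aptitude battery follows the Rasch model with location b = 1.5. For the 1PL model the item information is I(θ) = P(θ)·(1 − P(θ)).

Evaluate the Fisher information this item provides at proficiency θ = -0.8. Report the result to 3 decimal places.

0.083

P = 1/(1+e^{2.3000}) = 0.0911
P(1−P) = 0.0911 × 0.9089 = 0.0828
I = P(1−P) = 0.08282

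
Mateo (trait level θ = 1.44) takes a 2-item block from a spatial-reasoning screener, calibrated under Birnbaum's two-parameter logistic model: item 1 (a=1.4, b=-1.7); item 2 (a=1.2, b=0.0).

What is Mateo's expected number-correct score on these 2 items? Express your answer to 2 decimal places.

P(θ) = 1 / (1 + exp(−a(θ − b)))
P_1 = 1/(1+e^{-4.3960}) = 0.9878
P_2 = 1/(1+e^{-1.7280}) = 0.8492
E[score] = 0.9878 + 0.8492 = 1.8370

1.84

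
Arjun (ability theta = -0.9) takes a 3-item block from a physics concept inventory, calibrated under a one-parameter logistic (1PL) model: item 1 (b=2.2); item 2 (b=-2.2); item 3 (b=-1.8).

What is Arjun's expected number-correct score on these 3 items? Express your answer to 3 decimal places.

1.540

P(theta) = 1 / (1 + exp(−(theta − b)))
P_1 = 1/(1+e^{3.1000}) = 0.0431
P_2 = 1/(1+e^{-1.3000}) = 0.7858
P_3 = 1/(1+e^{-0.9000}) = 0.7109
E[score] = 0.0431 + 0.7858 + 0.7109 = 1.5399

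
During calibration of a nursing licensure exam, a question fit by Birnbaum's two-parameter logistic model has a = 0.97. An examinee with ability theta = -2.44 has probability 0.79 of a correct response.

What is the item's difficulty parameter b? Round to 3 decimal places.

-3.806

P(theta) = 1 / (1 + exp(−a(theta − b)))
logit(0.79) = ln(0.79/0.21) = 1.3249
b = theta − logit/(a) = -2.44 − 1.3249/0.9700 = -3.8059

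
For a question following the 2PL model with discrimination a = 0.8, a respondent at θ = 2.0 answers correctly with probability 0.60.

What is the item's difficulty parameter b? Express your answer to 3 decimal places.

1.493

P(θ) = 1 / (1 + exp(−a(θ − b)))
logit(0.60) = ln(0.60/0.40) = 0.4055
b = θ − logit/(a) = 2.0 − 0.4055/0.8000 = 1.4932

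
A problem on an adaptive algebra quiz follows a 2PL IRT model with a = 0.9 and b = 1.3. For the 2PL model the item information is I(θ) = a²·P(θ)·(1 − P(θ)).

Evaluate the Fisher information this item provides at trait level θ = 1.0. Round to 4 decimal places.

0.1989

P = 1/(1+e^{0.2700}) = 0.4329
P(1−P) = 0.4329 × 0.5671 = 0.2455
I = a² × P(1−P) = 0.9² × 0.2455 = 0.19885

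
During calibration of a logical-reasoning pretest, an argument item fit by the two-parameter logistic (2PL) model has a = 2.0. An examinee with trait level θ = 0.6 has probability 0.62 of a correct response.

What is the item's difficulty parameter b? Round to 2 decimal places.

P(θ) = 1 / (1 + exp(−a(θ − b)))
logit(0.62) = ln(0.62/0.38) = 0.4895
b = θ − logit/(a) = 0.6 − 0.4895/2.0000 = 0.3552

0.36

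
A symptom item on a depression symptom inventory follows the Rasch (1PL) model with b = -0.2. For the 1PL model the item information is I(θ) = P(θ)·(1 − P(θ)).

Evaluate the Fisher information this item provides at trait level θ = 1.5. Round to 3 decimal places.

P = 1/(1+e^{-1.7000}) = 0.8455
P(1−P) = 0.8455 × 0.1545 = 0.1306
I = P(1−P) = 0.13061

0.131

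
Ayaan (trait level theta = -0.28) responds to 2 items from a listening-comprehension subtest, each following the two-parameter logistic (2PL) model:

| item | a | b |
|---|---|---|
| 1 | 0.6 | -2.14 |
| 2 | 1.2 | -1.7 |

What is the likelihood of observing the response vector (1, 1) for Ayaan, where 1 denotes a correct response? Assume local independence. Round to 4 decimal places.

P(theta) = 1 / (1 + exp(−a(theta − b)))
P_1 = 1/(1+e^{-1.1160}) = 0.7532
P_2 = 1/(1+e^{-1.7040}) = 0.8461
L = P_1 × P_2 = 0.7532 × 0.8461 = 0.63729

0.6373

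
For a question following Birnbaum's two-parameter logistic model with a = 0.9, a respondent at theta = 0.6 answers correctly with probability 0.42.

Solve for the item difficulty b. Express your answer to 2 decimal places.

0.96

P(theta) = 1 / (1 + exp(−a(theta − b)))
logit(0.42) = ln(0.42/0.58) = -0.3228
b = theta − logit/(a) = 0.6 − (-0.3228)/0.9000 = 0.9586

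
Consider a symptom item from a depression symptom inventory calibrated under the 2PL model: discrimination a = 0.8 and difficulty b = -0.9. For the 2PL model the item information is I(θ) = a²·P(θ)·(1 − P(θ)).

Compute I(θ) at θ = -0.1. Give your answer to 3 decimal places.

0.145

P = 1/(1+e^{-0.6400}) = 0.6548
P(1−P) = 0.6548 × 0.3452 = 0.2261
I = a² × P(1−P) = 0.8² × 0.2261 = 0.14467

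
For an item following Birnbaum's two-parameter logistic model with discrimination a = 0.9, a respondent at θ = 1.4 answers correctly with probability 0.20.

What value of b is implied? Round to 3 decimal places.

2.940

P(θ) = 1 / (1 + exp(−a(θ − b)))
logit(0.20) = ln(0.20/0.80) = -1.3863
b = θ − logit/(a) = 1.4 − (-1.3863)/0.9000 = 2.9403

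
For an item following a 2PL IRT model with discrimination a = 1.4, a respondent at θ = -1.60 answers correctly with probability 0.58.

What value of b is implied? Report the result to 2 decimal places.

P(θ) = 1 / (1 + exp(−a(θ − b)))
logit(0.58) = ln(0.58/0.42) = 0.3228
b = θ − logit/(a) = -1.60 − 0.3228/1.4000 = -1.8306

-1.83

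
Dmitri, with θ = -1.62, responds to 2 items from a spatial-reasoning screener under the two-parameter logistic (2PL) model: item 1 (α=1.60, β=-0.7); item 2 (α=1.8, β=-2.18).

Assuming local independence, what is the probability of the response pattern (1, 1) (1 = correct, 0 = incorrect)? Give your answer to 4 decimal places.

P(θ) = 1 / (1 + exp(−α(θ − β)))
P_1 = 1/(1+e^{1.4720}) = 0.1866
P_2 = 1/(1+e^{-1.0080}) = 0.7326
L = P_1 × P_2 = 0.1866 × 0.7326 = 0.13674

0.1367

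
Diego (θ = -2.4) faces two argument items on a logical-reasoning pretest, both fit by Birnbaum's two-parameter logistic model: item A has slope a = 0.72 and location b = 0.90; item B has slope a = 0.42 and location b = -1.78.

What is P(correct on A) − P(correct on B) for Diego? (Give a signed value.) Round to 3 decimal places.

P(θ) = 1 / (1 + exp(−a(θ − b)))
P_A = 0.0850
P_B = 0.4353
P_A − P_B = -0.3502

-0.350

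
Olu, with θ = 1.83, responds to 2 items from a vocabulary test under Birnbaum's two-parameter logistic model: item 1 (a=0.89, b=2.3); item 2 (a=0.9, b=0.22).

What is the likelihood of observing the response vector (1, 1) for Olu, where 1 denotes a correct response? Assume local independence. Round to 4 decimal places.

0.3214

P(θ) = 1 / (1 + exp(−a(θ − b)))
P_1 = 1/(1+e^{0.4183}) = 0.3969
P_2 = 1/(1+e^{-1.4490}) = 0.8098
L = P_1 × P_2 = 0.3969 × 0.8098 = 0.32145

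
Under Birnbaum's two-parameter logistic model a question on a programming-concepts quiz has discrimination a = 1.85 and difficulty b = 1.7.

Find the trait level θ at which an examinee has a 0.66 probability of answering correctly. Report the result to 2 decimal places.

2.06

P(θ) = 1 / (1 + exp(−a(θ − b)))
logit = ln(0.6600/0.3400) = 0.6633
θ = b + logit/(a) = 1.7 + 0.6633/1.8500 = 2.0585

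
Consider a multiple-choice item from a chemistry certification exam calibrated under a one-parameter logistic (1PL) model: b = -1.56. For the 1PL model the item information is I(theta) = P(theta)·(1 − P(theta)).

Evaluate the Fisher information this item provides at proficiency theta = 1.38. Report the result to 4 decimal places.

0.0477

P = 1/(1+e^{-2.9400}) = 0.9498
P(1−P) = 0.9498 × 0.0502 = 0.0477
I = P(1−P) = 0.04769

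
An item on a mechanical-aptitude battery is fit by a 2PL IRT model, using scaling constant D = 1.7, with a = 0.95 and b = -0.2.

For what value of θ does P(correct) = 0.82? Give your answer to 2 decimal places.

P(θ) = 1 / (1 + exp(−D·a(θ − b)))
logit = ln(0.8200/0.1800) = 1.5163
θ = b + logit/(1.7·a) = -0.2 + 1.5163/1.6150 = 0.7389

0.74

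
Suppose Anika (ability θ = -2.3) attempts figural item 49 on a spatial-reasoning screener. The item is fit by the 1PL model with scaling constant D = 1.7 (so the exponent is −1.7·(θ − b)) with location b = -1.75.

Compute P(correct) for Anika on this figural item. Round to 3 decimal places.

P(θ) = 1 / (1 + exp(−D·(θ − b)))
Exponent: 1.7 × (-2.3 − (-1.75)) = -0.9350
1/(1 + e^{0.9350}) = 0.2819
P = 0.2819

0.282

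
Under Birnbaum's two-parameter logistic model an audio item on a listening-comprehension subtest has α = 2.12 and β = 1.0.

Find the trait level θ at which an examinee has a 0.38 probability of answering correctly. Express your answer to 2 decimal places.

P(θ) = 1 / (1 + exp(−α(θ − β)))
logit = ln(0.3800/0.6200) = -0.4895
θ = β + logit/(α) = 1.0 + (-0.4895)/2.1200 = 0.7691

0.77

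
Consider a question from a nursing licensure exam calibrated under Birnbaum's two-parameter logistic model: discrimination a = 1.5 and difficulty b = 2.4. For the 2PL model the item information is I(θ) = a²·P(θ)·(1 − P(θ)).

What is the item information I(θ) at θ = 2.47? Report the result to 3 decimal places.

0.561

P = 1/(1+e^{-0.1050}) = 0.5262
P(1−P) = 0.5262 × 0.4738 = 0.2493
I = a² × P(1−P) = 1.5² × 0.2493 = 0.56095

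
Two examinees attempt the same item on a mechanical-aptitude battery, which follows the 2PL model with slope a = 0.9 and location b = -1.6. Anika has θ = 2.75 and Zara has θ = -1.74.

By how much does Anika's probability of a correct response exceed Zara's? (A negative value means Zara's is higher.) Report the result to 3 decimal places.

P(θ) = 1 / (1 + exp(−a(θ − b)))
P(Anika) = 0.9804  [exponent 3.9150]
P(Zara) = 0.4685  [exponent -0.1260]
Difference = 0.9804 − 0.4685 = 0.5119

0.512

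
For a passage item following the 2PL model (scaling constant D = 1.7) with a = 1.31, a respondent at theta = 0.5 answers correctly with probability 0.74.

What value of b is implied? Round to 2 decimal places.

0.03

P(theta) = 1 / (1 + exp(−D·a(theta − b)))
logit(0.74) = ln(0.74/0.26) = 1.0460
b = theta − logit/(1.7·a) = 0.5 − 1.0460/2.2270 = 0.0303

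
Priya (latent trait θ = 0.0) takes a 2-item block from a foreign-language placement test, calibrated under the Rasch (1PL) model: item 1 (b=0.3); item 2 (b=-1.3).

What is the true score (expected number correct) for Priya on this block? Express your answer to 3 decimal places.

1.211

P(θ) = 1 / (1 + exp(−(θ − b)))
P_1 = 1/(1+e^{0.3000}) = 0.4256
P_2 = 1/(1+e^{-1.3000}) = 0.7858
E[score] = 0.4256 + 0.7858 = 1.2114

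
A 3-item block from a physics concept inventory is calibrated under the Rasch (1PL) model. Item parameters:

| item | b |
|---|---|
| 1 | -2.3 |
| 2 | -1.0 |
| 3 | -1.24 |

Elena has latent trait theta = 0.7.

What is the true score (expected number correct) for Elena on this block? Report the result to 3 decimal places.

P(theta) = 1 / (1 + exp(−(theta − b)))
P_1 = 1/(1+e^{-3.0000}) = 0.9526
P_2 = 1/(1+e^{-1.7000}) = 0.8455
P_3 = 1/(1+e^{-1.9400}) = 0.8744
E[score] = 0.9526 + 0.8455 + 0.8744 = 2.6725

2.672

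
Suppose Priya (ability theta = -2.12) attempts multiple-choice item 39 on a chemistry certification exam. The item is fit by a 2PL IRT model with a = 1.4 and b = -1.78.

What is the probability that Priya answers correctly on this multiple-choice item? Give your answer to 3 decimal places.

P(theta) = 1 / (1 + exp(−a(theta − b)))
Exponent: 1.4 × (-2.12 − (-1.78)) = -0.4760
1/(1 + e^{0.4760}) = 0.3832

0.383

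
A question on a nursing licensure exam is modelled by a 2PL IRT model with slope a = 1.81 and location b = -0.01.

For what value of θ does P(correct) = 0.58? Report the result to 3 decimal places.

P(θ) = 1 / (1 + exp(−a(θ − b)))
logit = ln(0.5800/0.4200) = 0.3228
θ = b + logit/(a) = -0.01 + 0.3228/1.8100 = 0.1683

0.168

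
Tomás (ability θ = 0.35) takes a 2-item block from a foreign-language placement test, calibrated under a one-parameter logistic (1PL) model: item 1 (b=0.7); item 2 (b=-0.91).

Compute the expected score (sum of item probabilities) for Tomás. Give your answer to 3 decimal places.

1.192

P(θ) = 1 / (1 + exp(−(θ − b)))
P_1 = 1/(1+e^{0.3500}) = 0.4134
P_2 = 1/(1+e^{-1.2600}) = 0.7790
E[score] = 0.4134 + 0.7790 = 1.1924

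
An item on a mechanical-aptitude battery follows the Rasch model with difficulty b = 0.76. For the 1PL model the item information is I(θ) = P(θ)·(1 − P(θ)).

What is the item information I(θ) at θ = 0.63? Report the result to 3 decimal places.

P = 1/(1+e^{0.1300}) = 0.4675
P(1−P) = 0.4675 × 0.5325 = 0.2489
I = P(1−P) = 0.24895

0.249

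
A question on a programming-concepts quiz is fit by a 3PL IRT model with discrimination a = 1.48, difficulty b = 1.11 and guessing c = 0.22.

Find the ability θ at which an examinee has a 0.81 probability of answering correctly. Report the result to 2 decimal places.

P(θ) = c + (1 − c) · 1 / (1 + exp(−a(θ − b)))
Remove guessing floor: (0.81 − 0.22)/(1 − 0.22) = 0.7564
logit = ln(0.7564/0.2436) = 1.1331
θ = b + logit/(a) = 1.11 + 1.1331/1.4800 = 1.8756

1.88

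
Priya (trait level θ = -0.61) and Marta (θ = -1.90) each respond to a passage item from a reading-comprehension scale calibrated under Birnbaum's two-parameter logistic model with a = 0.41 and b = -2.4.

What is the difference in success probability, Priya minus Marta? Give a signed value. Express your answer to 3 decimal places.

0.125

P(θ) = 1 / (1 + exp(−a(θ − b)))
P(Priya) = 0.6757  [exponent 0.7339]
P(Marta) = 0.5511  [exponent 0.2050]
Difference = 0.6757 − 0.5511 = 0.1246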